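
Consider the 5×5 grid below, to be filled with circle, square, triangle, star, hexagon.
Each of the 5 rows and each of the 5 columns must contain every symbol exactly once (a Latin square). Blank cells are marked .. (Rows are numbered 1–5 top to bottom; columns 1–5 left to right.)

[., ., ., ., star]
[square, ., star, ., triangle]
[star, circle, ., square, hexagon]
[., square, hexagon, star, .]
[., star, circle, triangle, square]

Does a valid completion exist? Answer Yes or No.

Yes

No row or column among the givens repeats a symbol, and propagating forced cells runs into no contradiction.
One valid completion exists (for instance, circle triangle square hexagon star / square hexagon star circle triangle / star circle triangle square hexagon / triangle square hexagon star circle / hexagon star circle triangle square).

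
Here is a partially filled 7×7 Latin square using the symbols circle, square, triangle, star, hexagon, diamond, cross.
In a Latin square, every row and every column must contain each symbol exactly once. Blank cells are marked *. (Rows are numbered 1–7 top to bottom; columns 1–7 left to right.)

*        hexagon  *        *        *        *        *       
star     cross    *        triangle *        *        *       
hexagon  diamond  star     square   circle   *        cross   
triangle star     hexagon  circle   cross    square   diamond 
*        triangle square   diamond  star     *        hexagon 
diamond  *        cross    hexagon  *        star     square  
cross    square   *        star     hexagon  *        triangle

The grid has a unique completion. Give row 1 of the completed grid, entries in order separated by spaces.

Row 1, column 4: row 1 has {hexagon} and column 4 has {circle, square, triangle, star, hexagon, diamond}, leaving only cross.
Row 2, column 7: row 2 has {triangle, star, cross} and column 7 has {square, triangle, hexagon, diamond, cross}, leaving only circle.
Row 1, column 7: row 1 has {hexagon, cross} and column 7 has {circle, square, triangle, hexagon, diamond, cross}, leaving only star.
Row 2, column 3: row 2 has {circle, triangle, star, cross} and column 3 has {square, star, hexagon, cross}, leaving only diamond.
Row 2, column 5: row 2 has {circle, triangle, star, diamond, cross} and column 5 has {circle, star, hexagon, cross}, leaving only square.
Row 2, column 6: row 2 has {circle, square, triangle, star, diamond, cross} and column 6 has {square, star}, leaving only hexagon.
Row 3, column 6: row 3 has {circle, square, star, hexagon, diamond, cross} and column 6 has {square, star, hexagon}, leaving only triangle.
Row 5, column 1: row 5 has {square, triangle, star, hexagon, diamond} and column 1 has {triangle, star, hexagon, diamond, cross}, leaving only circle.
Row 1, column 1: row 1 has {star, hexagon, cross} and column 1 has {circle, triangle, star, hexagon, diamond, cross}, leaving only square.
Row 5, column 6: row 5 has {circle, square, triangle, star, hexagon, diamond} and column 6 has {square, triangle, star, hexagon}, leaving only cross.
Row 6, column 2: row 6 has {square, star, hexagon, diamond, cross} and column 2 has {square, triangle, star, hexagon, diamond, cross}, leaving only circle.
Row 6, column 5: row 6 has {circle, square, star, hexagon, diamond, cross} and column 5 has {circle, square, star, hexagon, cross}, leaving only triangle.
Row 1, column 5: row 1 has {square, star, hexagon, cross} and column 5 has {circle, square, triangle, star, hexagon, cross}, leaving only diamond.
Row 1, column 6: row 1 has {square, star, hexagon, diamond, cross} and column 6 has {square, triangle, star, hexagon, cross}, leaving only circle.
Row 1, column 3: row 1 has {circle, square, star, hexagon, diamond, cross} and column 3 has {square, star, hexagon, diamond, cross}, leaving only triangle.
So row 1 reads: square hexagon triangle cross diamond circle star.

square hexagon triangle cross diamond circle star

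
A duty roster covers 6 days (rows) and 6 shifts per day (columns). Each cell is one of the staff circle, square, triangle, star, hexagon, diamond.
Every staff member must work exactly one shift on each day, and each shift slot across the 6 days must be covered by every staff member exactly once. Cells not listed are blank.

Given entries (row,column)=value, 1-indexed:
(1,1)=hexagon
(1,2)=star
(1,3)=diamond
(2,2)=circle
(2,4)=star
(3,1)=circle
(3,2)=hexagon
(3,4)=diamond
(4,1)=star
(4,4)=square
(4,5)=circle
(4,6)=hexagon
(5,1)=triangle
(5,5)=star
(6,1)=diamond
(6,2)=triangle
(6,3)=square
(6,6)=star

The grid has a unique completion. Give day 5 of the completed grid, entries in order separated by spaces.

Day 2, shift 1: day 2 has {circle, star} and shift 1 has {circle, triangle, star, hexagon, diamond}, leaving only square.
Day 4, shift 2: day 4 has {circle, square, star, hexagon} and shift 2 has {circle, triangle, star, hexagon}, leaving only diamond.
Day 5, shift 2: day 5 has {triangle, star} and shift 2 has {circle, triangle, star, hexagon, diamond}, leaving only square.
Day 4, shift 3: day 4 has {circle, square, star, hexagon, diamond} and shift 3 has {square, diamond}, leaving only triangle.
Day 2, shift 3: day 2 has {circle, square, star} and shift 3 has {square, triangle, diamond}, leaving only hexagon.
Day 5, shift 3: day 5 has {square, triangle, star} and shift 3 has {square, triangle, hexagon, diamond}, leaving only circle.
Day 5, shift 4: day 5 has {circle, square, triangle, star} and shift 4 has {square, star, diamond}, leaving only hexagon.
Day 5, shift 6: day 5 has {circle, square, triangle, star, hexagon} and shift 6 has {star, hexagon}, leaving only diamond.
So day 5 reads: triangle square circle hexagon star diamond.

triangle square circle hexagon star diamond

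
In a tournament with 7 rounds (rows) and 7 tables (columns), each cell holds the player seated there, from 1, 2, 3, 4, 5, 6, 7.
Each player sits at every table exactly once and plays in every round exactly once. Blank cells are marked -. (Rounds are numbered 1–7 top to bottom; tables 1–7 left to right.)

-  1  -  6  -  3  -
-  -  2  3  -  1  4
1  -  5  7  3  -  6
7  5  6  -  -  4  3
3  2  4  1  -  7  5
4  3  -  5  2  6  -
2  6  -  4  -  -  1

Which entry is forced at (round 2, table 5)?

Round 1, table 1: round 1 has {1, 3, 6} and table 1 has {1, 2, 3, 4, 7}, leaving only 5.
Round 1, table 3: round 1 has {1, 3, 5, 6} and table 3 has {2, 4, 5, 6}, leaving only 7.
Round 1, table 5: round 1 has {1, 3, 5, 6, 7} and table 5 has {2, 3}, leaving only 4.
Round 1, table 7: round 1 has {1, 3, 4, 5, 6, 7} and table 7 has {1, 3, 4, 5, 6}, leaving only 2.
Round 2, table 1: round 2 has {1, 2, 3, 4} and table 1 has {1, 2, 3, 4, 5, 7}, leaving only 6.
Round 2, table 2: round 2 has {1, 2, 3, 4, 6} and table 2 has {1, 2, 3, 5, 6}, leaving only 7.
Round 2 already has {1, 2, 3, 4, 6, 7} and table 5 already has {2, 3, 4}, so round 2, table 5 must be 5.

5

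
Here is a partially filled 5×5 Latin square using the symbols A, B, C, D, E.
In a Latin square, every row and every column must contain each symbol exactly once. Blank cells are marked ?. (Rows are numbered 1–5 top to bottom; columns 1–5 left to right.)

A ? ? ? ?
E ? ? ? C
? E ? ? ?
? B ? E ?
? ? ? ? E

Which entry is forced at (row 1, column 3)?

E

Row 1, column 3 is narrowed to {B, C, D, E}.
If it were B, then row 1, column 4 would be left with no valid symbol.
If it were C, then row 1, column 5 would be left with no valid symbol.
If it were D, then row 1, column 5 would be left with no valid symbol.
So row 1, column 3 must be E.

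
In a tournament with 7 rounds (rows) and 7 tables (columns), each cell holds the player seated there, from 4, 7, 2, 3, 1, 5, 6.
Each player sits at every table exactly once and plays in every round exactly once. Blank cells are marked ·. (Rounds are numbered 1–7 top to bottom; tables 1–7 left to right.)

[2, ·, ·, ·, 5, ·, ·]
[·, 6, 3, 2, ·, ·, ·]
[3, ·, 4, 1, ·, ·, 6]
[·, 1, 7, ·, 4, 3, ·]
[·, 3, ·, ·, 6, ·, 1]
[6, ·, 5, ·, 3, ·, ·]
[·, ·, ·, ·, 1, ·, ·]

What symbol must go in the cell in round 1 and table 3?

1

Round 2, table 5: round 2 has {2, 3, 6} and table 5 has {4, 3, 1, 5, 6}, leaving only 7.
Round 3, table 5: round 3 has {4, 3, 1, 6} and table 5 has {4, 7, 3, 1, 5, 6}, leaving only 2.
Round 4, table 1: round 4 has {4, 7, 3, 1} and table 1 has {2, 3, 6}, leaving only 5.
Round 4, table 4: round 4 has {4, 7, 3, 1, 5} and table 4 has {2, 1}, leaving only 6.
Round 4, table 7: round 4 has {4, 7, 3, 1, 5, 6} and table 7 has {1, 6}, leaving only 2.
Round 5, table 3: round 5 has {3, 1, 6} and table 3 has {4, 7, 3, 5}, leaving only 2.
Round 7, table 3: round 7 has {1} and table 3 has {4, 7, 2, 3, 5}, leaving only 6.
Round 1 already has {2, 5} and table 3 already has {4, 7, 2, 3, 5, 6}, so round 1, table 3 must be 1.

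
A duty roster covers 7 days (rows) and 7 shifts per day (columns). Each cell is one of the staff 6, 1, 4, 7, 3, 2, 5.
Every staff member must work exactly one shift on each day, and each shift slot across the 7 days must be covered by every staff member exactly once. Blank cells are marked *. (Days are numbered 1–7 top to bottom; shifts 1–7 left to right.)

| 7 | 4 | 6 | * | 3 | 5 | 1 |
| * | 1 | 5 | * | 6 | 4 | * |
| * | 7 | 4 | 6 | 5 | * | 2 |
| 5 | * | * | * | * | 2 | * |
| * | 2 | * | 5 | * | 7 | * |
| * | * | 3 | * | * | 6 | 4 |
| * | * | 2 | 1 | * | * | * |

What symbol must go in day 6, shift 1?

1

Day 1, shift 4: day 1 has {6, 1, 4, 7, 3, 5} and shift 4 has {6, 1, 5}, leaving only 2.
Day 5, shift 3: day 5 has {7, 2, 5} and shift 3 has {6, 4, 3, 2, 5}, leaving only 1.
Day 4, shift 3: day 4 has {2, 5} and shift 3 has {6, 1, 4, 3, 2, 5}, leaving only 7.
Day 5, shift 5: day 5 has {1, 7, 2, 5} and shift 5 has {6, 3, 5}, leaving only 4.
Day 4, shift 5: day 4 has {7, 2, 5} and shift 5 has {6, 4, 3, 5}, leaving only 1.
Day 6, shift 2: day 6 has {6, 4, 3} and shift 2 has {1, 4, 7, 2}, leaving only 5.
Day 6, shift 4: day 6 has {6, 4, 3, 5} and shift 4 has {6, 1, 2, 5}, leaving only 7.
Day 2, shift 4: day 2 has {6, 1, 4, 5} and shift 4 has {6, 1, 7, 2, 5}, leaving only 3.
Day 2, shift 1: day 2 has {6, 1, 4, 3, 5} and shift 1 has {7, 5}, leaving only 2.
Day 6 already has {6, 4, 7, 3, 5} and shift 1 already has {7, 2, 5}, so day 6, shift 1 must be 1.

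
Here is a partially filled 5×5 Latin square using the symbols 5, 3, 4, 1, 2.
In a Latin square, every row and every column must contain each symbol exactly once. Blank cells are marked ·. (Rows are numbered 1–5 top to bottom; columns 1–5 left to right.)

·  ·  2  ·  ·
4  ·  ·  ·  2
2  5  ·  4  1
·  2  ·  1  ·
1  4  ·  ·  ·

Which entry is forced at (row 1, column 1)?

Row 3, column 3: row 3 has {5, 4, 1, 2} and column 3 has {2}, leaving only 3.
Row 5, column 3: row 5 has {4, 1} and column 3 has {3, 2}, leaving only 5.
Row 2, column 3: row 2 has {4, 2} and column 3 has {5, 3, 2}, leaving only 1.
Row 2, column 2: row 2 has {4, 1, 2} and column 2 has {5, 4, 2}, leaving only 3.
Row 1, column 2: row 1 has {2} and column 2 has {5, 3, 4, 2}, leaving only 1.
Row 2, column 4: row 2 has {3, 4, 1, 2} and column 4 has {4, 1}, leaving only 5.
Row 1, column 4: row 1 has {1, 2} and column 4 has {5, 4, 1}, leaving only 3.
Row 1 already has {3, 1, 2} and column 1 already has {4, 1, 2}, so row 1, column 1 must be 5.

5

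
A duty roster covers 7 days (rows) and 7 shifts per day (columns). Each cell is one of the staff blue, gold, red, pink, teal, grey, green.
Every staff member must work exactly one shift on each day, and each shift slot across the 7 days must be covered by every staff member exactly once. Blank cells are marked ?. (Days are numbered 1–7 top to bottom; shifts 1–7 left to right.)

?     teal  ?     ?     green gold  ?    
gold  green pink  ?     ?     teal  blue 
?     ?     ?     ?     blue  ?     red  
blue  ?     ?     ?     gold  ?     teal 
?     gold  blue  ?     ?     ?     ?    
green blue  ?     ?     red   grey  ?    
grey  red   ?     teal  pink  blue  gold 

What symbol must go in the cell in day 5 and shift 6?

pink

Day 2, shift 5: day 2 has {blue, gold, pink, teal, green} and shift 5 has {blue, gold, red, pink, green}, leaving only grey.
Day 2, shift 4: day 2 has {blue, gold, pink, teal, grey, green} and shift 4 has {teal}, leaving only red.
Day 5, shift 5: day 5 has {blue, gold} and shift 5 has {blue, gold, red, pink, grey, green}, leaving only teal.
Day 6, shift 7: day 6 has {blue, red, grey, green} and shift 7 has {blue, gold, red, teal}, leaving only pink.
Day 1, shift 7: day 1 has {gold, teal, green} and shift 7 has {blue, gold, red, pink, teal}, leaving only grey.
Day 1, shift 3: day 1 has {gold, teal, grey, green} and shift 3 has {blue, pink}, leaving only red.
Day 1, shift 1: day 1 has {gold, red, teal, grey, green} and shift 1 has {blue, gold, grey, green}, leaving only pink.
Day 1, shift 4: day 1 has {gold, red, pink, teal, grey, green} and shift 4 has {red, teal}, leaving only blue.
Day 3, shift 1: day 3 has {blue, red} and shift 1 has {blue, gold, pink, grey, green}, leaving only teal.
Day 5, shift 1: day 5 has {blue, gold, teal} and shift 1 has {blue, gold, pink, teal, grey, green}, leaving only red.
Day 5, shift 7: day 5 has {blue, gold, red, teal} and shift 7 has {blue, gold, red, pink, teal, grey}, leaving only green.
Day 5 already has {blue, gold, red, teal, green} and shift 6 already has {blue, gold, teal, grey}, so day 5, shift 6 must be pink.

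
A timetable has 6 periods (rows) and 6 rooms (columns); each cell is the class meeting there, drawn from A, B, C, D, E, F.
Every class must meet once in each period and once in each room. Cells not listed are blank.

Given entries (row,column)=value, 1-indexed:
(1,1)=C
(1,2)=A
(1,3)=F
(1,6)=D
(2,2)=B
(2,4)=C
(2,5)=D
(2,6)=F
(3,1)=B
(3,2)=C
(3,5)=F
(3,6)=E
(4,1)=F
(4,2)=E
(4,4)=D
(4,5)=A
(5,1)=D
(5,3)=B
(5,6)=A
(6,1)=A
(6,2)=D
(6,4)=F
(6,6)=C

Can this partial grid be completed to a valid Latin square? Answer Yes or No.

No period or room among the givens repeats a symbol, and propagating forced cells runs into no contradiction.
One valid completion exists (for instance, C A F B E D / E B A C D F / B C D A F E / F E C D A B / D F B E C A / A D E F B C).

Yes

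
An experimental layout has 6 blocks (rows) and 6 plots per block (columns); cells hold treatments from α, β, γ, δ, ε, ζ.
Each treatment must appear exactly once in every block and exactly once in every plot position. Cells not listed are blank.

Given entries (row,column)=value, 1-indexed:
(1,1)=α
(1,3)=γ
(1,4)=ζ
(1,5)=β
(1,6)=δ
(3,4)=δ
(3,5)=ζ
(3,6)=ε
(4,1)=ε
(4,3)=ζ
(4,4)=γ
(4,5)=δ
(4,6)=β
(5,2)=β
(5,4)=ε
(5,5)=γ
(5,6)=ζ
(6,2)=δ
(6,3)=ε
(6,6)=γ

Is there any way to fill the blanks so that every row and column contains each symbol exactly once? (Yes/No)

Block 1, plot 2: block 1 has {α, β, γ, δ, ζ} and plot 2 has {β, δ}, so it must be ε.
Block 2, plot 6: block 2 has {} and plot 6 has {β, γ, δ, ε, ζ}, so it must be α.
Block 2, plot 4: block 2 has {α} and plot 4 has {γ, δ, ε, ζ}, so it must be β.
Block 2, plot 3: block 2 has {α, β} and plot 3 has {γ, ε, ζ}, so it must be δ.
Block 2, plot 5: block 2 has {α, β, δ} and plot 5 has {β, γ, δ, ζ}, so it must be ε.
Block 4, plot 2: block 4 has {β, γ, δ, ε, ζ} and plot 2 has {β, δ, ε}, so it must be α.
Block 3, plot 2: block 3 has {δ, ε, ζ} and plot 2 has {α, β, δ, ε}, so it must be γ.
Block 2, plot 2: block 2 has {α, β, δ, ε} and plot 2 has {α, β, γ, δ, ε}, so it must be ζ.
Block 2, plot 1: block 2 has {α, β, δ, ε, ζ} and plot 1 has {α, ε}, so it must be γ.
Block 3, plot 1: block 3 has {γ, δ, ε, ζ} and plot 1 has {α, γ, ε}, so it must be β.
Block 3, plot 3: block 3 has {β, γ, δ, ε, ζ} and plot 3 has {γ, δ, ε, ζ}, so it must be α.
Now block 5, plot 3: block 5 together with plot 3 already contain {α, β, γ, δ, ε, ζ} — every symbol — so nothing can go there. The grid has no valid completion.

No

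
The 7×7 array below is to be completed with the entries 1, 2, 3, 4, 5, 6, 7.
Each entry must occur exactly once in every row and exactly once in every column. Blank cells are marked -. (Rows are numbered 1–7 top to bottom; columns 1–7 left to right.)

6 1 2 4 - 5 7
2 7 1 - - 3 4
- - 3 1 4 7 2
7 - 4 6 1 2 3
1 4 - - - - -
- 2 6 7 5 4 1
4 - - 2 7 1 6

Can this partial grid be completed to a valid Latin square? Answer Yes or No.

No row or column among the givens repeats a symbol, and propagating forced cells runs into no contradiction.
One valid completion exists (for instance, 6 1 2 4 3 5 7 / 2 7 1 5 6 3 4 / 5 6 3 1 4 7 2 / 7 5 4 6 1 2 3 / 1 4 7 3 2 6 5 / 3 2 6 7 5 4 1 / 4 3 5 2 7 1 6).

Yes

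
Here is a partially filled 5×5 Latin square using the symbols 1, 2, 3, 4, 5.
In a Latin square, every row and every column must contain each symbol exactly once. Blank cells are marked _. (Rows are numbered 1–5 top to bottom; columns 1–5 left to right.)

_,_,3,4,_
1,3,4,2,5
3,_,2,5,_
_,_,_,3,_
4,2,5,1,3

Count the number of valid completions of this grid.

Row 1, column 1: eliminating its row and column leaves {2, 5}.
Row 1, column 2: eliminating its row and column leaves {1, 5}.
Row 1, column 5: eliminating its row and column leaves {1, 2}.
Row 3, column 2: eliminating its row and column leaves {1, 4}.
Row 3, column 5: eliminating its row and column leaves {1, 4}.
Row 4, column 1: eliminating its row and column leaves {2, 5}.
Row 4, column 2: eliminating its row and column leaves {1, 4, 5}.
Row 4, column 3: eliminating its row and column leaves {1}.
Row 4, column 5: eliminating its row and column leaves {1, 2, 4}.
Enumerating the assignments across these blanks that avoid any row or column repeat gives 2 completions.

2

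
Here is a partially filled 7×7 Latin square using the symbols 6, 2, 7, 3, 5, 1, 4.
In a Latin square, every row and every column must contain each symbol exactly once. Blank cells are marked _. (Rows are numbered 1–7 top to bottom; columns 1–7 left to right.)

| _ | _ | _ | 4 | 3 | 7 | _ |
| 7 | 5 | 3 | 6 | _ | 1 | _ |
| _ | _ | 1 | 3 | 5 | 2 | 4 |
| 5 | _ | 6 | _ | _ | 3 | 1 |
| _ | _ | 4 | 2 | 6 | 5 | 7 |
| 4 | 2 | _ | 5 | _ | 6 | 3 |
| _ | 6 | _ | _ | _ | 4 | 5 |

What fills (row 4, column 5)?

2

Row 1, column 2: row 1 has {7, 3, 4} and column 2 has {6, 2, 5}, leaving only 1.
Row 2, column 7: row 2 has {6, 7, 3, 5, 1} and column 7 has {7, 3, 5, 1, 4}, leaving only 2.
Row 1, column 7: row 1 has {7, 3, 1, 4} and column 7 has {2, 7, 3, 5, 1, 4}, leaving only 6.
Row 1, column 1: row 1 has {6, 7, 3, 1, 4} and column 1 has {7, 5, 4}, leaving only 2.
Row 1, column 3: row 1 has {6, 2, 7, 3, 1, 4} and column 3 has {6, 3, 1, 4}, leaving only 5.
Row 2, column 5: row 2 has {6, 2, 7, 3, 5, 1} and column 5 has {6, 3, 5}, leaving only 4.
Row 3, column 1: row 3 has {2, 3, 5, 1, 4} and column 1 has {2, 7, 5, 4}, leaving only 6.
Row 3, column 2: row 3 has {6, 2, 3, 5, 1, 4} and column 2 has {6, 2, 5, 1}, leaving only 7.
Row 4, column 2: row 4 has {6, 3, 5, 1} and column 2 has {6, 2, 7, 5, 1}, leaving only 4.
Row 4, column 4: row 4 has {6, 3, 5, 1, 4} and column 4 has {6, 2, 3, 5, 4}, leaving only 7.
Row 4 already has {6, 7, 3, 5, 1, 4} and column 5 already has {6, 3, 5, 4}, so row 4, column 5 must be 2.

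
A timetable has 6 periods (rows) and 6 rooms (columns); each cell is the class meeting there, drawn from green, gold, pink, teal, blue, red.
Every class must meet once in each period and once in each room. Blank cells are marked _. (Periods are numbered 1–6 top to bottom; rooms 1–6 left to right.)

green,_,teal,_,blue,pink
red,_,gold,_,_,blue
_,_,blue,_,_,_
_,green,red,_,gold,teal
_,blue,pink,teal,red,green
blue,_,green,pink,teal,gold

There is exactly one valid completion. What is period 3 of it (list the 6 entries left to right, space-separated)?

teal pink blue gold green red

Period 3, room 6: period 3 has {blue} and room 6 has {green, gold, pink, teal, blue}, leaving only red.
Period 2, room 4: period 2 has {gold, blue, red} and room 4 has {pink, teal}, leaving only green.
Period 3, room 4: period 3 has {blue, red} and room 4 has {green, pink, teal}, leaving only gold.
Period 1, room 4: period 1 has {green, pink, teal, blue} and room 4 has {green, gold, pink, teal}, leaving only red.
Period 1, room 2: period 1 has {green, pink, teal, blue, red} and room 2 has {green, blue}, leaving only gold.
Period 2, room 5: period 2 has {green, gold, blue, red} and room 5 has {gold, teal, blue, red}, leaving only pink.
Period 3, room 5: period 3 has {gold, blue, red} and room 5 has {gold, pink, teal, blue, red}, leaving only green.
Period 2, room 2: period 2 has {green, gold, pink, blue, red} and room 2 has {green, gold, blue}, leaving only teal.
Period 3, room 2: period 3 has {green, gold, blue, red} and room 2 has {green, gold, teal, blue}, leaving only pink.
Period 3, room 1: period 3 has {green, gold, pink, blue, red} and room 1 has {green, blue, red}, leaving only teal.
So period 3 reads: teal pink blue gold green red.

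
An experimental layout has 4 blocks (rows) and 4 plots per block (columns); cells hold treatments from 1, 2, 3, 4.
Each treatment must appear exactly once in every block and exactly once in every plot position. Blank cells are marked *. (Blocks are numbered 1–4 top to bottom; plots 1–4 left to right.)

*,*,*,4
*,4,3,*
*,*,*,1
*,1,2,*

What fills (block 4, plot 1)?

4

Block 1, plot 3: block 1 has {4} and plot 3 has {2, 3}, leaving only 1.
Block 2, plot 4: block 2 has {3, 4} and plot 4 has {1, 4}, leaving only 2.
Block 2, plot 1: block 2 has {2, 3, 4} and plot 1 has {}, leaving only 1.
Block 3, plot 3: block 3 has {1} and plot 3 has {1, 2, 3}, leaving only 4.
Block 4, plot 4: block 4 has {1, 2} and plot 4 has {1, 2, 4}, leaving only 3.
Block 4 already has {1, 2, 3} and plot 1 already has {1}, so block 4, plot 1 must be 4.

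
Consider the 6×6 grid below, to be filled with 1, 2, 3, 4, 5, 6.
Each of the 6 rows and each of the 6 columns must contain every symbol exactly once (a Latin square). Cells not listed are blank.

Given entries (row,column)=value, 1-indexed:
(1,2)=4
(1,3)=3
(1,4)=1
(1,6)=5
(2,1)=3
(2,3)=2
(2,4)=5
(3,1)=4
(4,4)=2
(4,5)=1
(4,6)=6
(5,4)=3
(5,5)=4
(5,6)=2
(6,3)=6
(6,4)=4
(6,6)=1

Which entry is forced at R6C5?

3

Row 2, column 5: row 2 has {2, 3, 5} and column 5 has {1, 4}, leaving only 6.
Row 1, column 5: row 1 has {1, 3, 4, 5} and column 5 has {1, 4, 6}, leaving only 2.
Row 1, column 1: row 1 has {1, 2, 3, 4, 5} and column 1 has {3, 4}, leaving only 6.
Row 2, column 2: row 2 has {2, 3, 5, 6} and column 2 has {4}, leaving only 1.
Row 2, column 6: row 2 has {1, 2, 3, 5, 6} and column 6 has {1, 2, 5, 6}, leaving only 4.
Row 3, column 4: row 3 has {4} and column 4 has {1, 2, 3, 4, 5}, leaving only 6.
Row 3, column 6: row 3 has {4, 6} and column 6 has {1, 2, 4, 5, 6}, leaving only 3.
Row 3, column 5: row 3 has {3, 4, 6} and column 5 has {1, 2, 4, 6}, leaving only 5.
Row 6 already has {1, 4, 6} and column 5 already has {1, 2, 4, 5, 6}, so row 6, column 5 must be 3.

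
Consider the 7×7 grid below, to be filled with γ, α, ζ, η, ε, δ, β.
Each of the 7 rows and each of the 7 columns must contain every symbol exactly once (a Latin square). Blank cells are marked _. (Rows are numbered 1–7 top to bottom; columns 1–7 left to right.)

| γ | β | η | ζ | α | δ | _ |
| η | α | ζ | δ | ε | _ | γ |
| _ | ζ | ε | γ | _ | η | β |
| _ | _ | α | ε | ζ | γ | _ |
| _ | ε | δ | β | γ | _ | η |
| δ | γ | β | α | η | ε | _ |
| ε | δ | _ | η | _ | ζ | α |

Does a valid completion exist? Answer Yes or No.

Yes

No row or column among the givens repeats a symbol, and propagating forced cells runs into no contradiction.
One valid completion exists (for instance, γ β η ζ α δ ε / η α ζ δ ε β γ / α ζ ε γ δ η β / β η α ε ζ γ δ / ζ ε δ β γ α η / δ γ β α η ε ζ / ε δ γ η β ζ α).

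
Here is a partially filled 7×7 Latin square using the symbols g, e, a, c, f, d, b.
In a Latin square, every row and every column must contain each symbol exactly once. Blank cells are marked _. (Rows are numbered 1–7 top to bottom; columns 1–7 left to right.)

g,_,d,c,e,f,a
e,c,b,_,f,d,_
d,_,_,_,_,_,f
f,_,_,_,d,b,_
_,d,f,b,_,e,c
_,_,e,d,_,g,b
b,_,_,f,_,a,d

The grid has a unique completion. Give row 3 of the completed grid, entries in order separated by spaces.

Row 3, column 6: row 3 has {f, d} and column 6 has {g, e, a, f, d, b}, leaving only c.
Row 1, column 2: row 1 has {g, e, a, c, f, d} and column 2 has {c, d}, leaving only b.
Row 2, column 7: row 2 has {e, c, f, d, b} and column 7 has {a, c, f, d, b}, leaving only g.
Row 2, column 4: row 2 has {g, e, c, f, d, b} and column 4 has {c, f, d, b}, leaving only a.
Row 4, column 7: row 4 has {f, d, b} and column 7 has {g, a, c, f, d, b}, leaving only e.
Row 4, column 4: row 4 has {e, f, d, b} and column 4 has {a, c, f, d, b}, leaving only g.
Row 3, column 4: row 3 has {c, f, d} and column 4 has {g, a, c, f, d, b}, leaving only e.
Row 4, column 2: row 4 has {g, e, f, d, b} and column 2 has {c, d, b}, leaving only a.
Row 3, column 2: row 3 has {e, c, f, d} and column 2 has {a, c, d, b}, leaving only g.
Row 3, column 3: row 3 has {g, e, c, f, d} and column 3 has {e, f, d, b}, leaving only a.
Row 3, column 5: row 3 has {g, e, a, c, f, d} and column 5 has {e, f, d}, leaving only b.
So row 3 reads: d g a e b c f.

d g a e b c f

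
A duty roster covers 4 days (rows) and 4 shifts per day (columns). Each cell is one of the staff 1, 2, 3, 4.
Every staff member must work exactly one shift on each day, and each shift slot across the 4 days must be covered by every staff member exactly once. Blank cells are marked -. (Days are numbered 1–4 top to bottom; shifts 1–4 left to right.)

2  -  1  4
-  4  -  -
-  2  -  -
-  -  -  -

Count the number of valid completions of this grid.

4

Day 1, shift 2: eliminating its day and shift leaves {3}.
Day 2, shift 1: eliminating its day and shift leaves {1, 3}.
Day 2, shift 3: eliminating its day and shift leaves {2, 3}.
Day 2, shift 4: eliminating its day and shift leaves {1, 2, 3}.
Day 3, shift 1: eliminating its day and shift leaves {1, 3, 4}.
Day 3, shift 3: eliminating its day and shift leaves {3, 4}.
Day 3, shift 4: eliminating its day and shift leaves {1, 3}.
Day 4, shift 1: eliminating its day and shift leaves {1, 3, 4}.
Day 4, shift 2: eliminating its day and shift leaves {1, 3}.
Day 4, shift 3: eliminating its day and shift leaves {2, 3, 4}.
Day 4, shift 4: eliminating its day and shift leaves {1, 2, 3}.
Enumerating the assignments across these blanks that avoid any day or shift repeat gives 4 completions.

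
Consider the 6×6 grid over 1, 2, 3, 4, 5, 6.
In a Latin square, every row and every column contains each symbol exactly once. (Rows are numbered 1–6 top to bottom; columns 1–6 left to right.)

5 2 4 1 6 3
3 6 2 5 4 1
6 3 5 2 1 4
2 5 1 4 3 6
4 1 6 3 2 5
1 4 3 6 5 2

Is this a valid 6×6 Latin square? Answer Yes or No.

Each row is a permutation of the 6 symbols, and so is each column.

Yes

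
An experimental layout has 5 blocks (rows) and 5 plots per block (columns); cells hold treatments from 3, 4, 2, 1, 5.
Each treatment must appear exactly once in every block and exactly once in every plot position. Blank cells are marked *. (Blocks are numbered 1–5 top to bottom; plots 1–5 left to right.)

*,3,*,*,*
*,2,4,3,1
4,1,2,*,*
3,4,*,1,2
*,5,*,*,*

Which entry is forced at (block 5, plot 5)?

4

Block 2, plot 1: block 2 has {3, 4, 2, 1} and plot 1 has {3, 4}, leaving only 5.
Block 3, plot 4: block 3 has {4, 2, 1} and plot 4 has {3, 1}, leaving only 5.
Block 3, plot 5: block 3 has {4, 2, 1, 5} and plot 5 has {2, 1}, leaving only 3.
Block 5 already has {5} and plot 5 already has {3, 2, 1}, so block 5, plot 5 must be 4.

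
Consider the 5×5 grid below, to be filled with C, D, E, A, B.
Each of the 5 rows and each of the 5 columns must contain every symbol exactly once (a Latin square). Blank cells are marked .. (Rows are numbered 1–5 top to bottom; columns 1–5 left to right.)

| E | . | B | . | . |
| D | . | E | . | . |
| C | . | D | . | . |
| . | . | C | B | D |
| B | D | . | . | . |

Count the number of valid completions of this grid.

Row 1, column 2: eliminating its row and column leaves {C, A}.
Row 1, column 4: eliminating its row and column leaves {C, D, A}.
Row 1, column 5: eliminating its row and column leaves {C, A}.
Row 2, column 2: eliminating its row and column leaves {C, A, B}.
Row 2, column 4: eliminating its row and column leaves {C, A}.
Row 2, column 5: eliminating its row and column leaves {C, A, B}.
Row 3, column 2: eliminating its row and column leaves {E, A, B}.
Row 3, column 4: eliminating its row and column leaves {E, A}.
Row 3, column 5: eliminating its row and column leaves {E, A, B}.
Row 4, column 1: eliminating its row and column leaves {A}.
Row 4, column 2: eliminating its row and column leaves {E, A}.
Row 5, column 3: eliminating its row and column leaves {A}.
Row 5, column 4: eliminating its row and column leaves {C, E, A}.
Row 5, column 5: eliminating its row and column leaves {C, E, A}.
Enumerating the assignments across these blanks that avoid any row or column repeat gives 3 completions.

3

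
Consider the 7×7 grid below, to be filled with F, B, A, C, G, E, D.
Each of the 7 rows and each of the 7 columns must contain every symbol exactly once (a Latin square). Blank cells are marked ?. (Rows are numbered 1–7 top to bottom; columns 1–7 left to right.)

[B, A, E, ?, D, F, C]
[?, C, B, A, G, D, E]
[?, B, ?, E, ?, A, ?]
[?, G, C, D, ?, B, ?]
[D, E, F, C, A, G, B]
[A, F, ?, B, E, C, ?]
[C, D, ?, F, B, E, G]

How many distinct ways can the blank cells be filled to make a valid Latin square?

1

Row 1, column 4: eliminating its row and column leaves {G}.
Row 2, column 1: eliminating its row and column leaves {F}.
Row 3, column 1: eliminating its row and column leaves {F, G}.
Row 3, column 3: eliminating its row and column leaves {G, D}.
Row 3, column 5: eliminating its row and column leaves {F, C}.
Row 3, column 7: eliminating its row and column leaves {F, D}.
Row 4, column 1: eliminating its row and column leaves {F, E}.
Row 4, column 5: eliminating its row and column leaves {F}.
Row 4, column 7: eliminating its row and column leaves {F, A}.
Row 6, column 3: eliminating its row and column leaves {G, D}.
Row 6, column 7: eliminating its row and column leaves {D}.
Row 7, column 3: eliminating its row and column leaves {A}.
Only one assignment across all blanks avoids any row or column repeat, giving 1 completion.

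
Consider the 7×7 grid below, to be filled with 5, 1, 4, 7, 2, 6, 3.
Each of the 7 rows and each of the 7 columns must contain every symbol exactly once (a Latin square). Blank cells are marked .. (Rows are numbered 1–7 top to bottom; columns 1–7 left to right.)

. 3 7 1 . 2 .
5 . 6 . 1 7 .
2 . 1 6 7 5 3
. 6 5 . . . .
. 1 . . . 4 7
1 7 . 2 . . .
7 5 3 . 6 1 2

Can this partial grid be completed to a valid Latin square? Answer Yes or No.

Row 2, column 7: row 2 has {5, 1, 7, 6} and column 7 has {7, 2, 3}, so it must be 4.
Row 2, column 2: row 2 has {5, 1, 4, 7, 6} and column 2 has {5, 1, 7, 6, 3}, so it must be 2.
Row 2, column 4: row 2 has {5, 1, 4, 7, 2, 6} and column 4 has {1, 2, 6}, so it must be 3.
Row 3, column 2: row 3 has {5, 1, 7, 2, 6, 3} and column 2 has {5, 1, 7, 2, 6, 3}, so it must be 4.
Row 4, column 6: row 4 has {5, 6} and column 6 has {5, 1, 4, 7, 2}, so it must be 3.
Row 4, column 1: row 4 has {5, 6, 3} and column 1 has {5, 1, 7, 2}, so it must be 4.
Row 1, column 1: row 1 has {1, 7, 2, 3} and column 1 has {5, 1, 4, 7, 2}, so it must be 6.
Row 1, column 7: row 1 has {1, 7, 2, 6, 3} and column 7 has {4, 7, 2, 3}, so it must be 5.
Row 1, column 5: row 1 has {5, 1, 7, 2, 6, 3} and column 5 has {1, 7, 6}, so it must be 4.
Row 4, column 4: row 4 has {5, 4, 6, 3} and column 4 has {1, 2, 6, 3}, so it must be 7.
Row 4, column 5: row 4 has {5, 4, 7, 6, 3} and column 5 has {1, 4, 7, 6}, so it must be 2.
Row 4, column 7: row 4 has {5, 4, 7, 2, 6, 3} and column 7 has {5, 4, 7, 2, 3}, so it must be 1.
Row 5, column 1: row 5 has {1, 4, 7} and column 1 has {5, 1, 4, 7, 2, 6}, so it must be 3.
Row 5, column 3: row 5 has {1, 4, 7, 3} and column 3 has {5, 1, 7, 6, 3}, so it must be 2.
Row 5, column 4: row 5 has {1, 4, 7, 2, 3} and column 4 has {1, 7, 2, 6, 3}, so it must be 5.
Now row 5, column 5: row 5 together with column 5 already contain {5, 1, 4, 7, 2, 6, 3} — every symbol — so nothing can go there. The grid has no valid completion.

No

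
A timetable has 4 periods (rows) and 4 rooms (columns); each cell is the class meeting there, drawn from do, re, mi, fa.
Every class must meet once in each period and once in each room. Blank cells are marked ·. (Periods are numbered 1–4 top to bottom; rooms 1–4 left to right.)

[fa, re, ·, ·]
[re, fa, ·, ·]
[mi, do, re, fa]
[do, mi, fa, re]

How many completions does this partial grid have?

2

Period 1, room 3: eliminating its period and room leaves {do, mi}.
Period 1, room 4: eliminating its period and room leaves {do, mi}.
Period 2, room 3: eliminating its period and room leaves {do, mi}.
Period 2, room 4: eliminating its period and room leaves {do, mi}.
Enumerating the assignments across these blanks that avoid any period or room repeat gives 2 completions.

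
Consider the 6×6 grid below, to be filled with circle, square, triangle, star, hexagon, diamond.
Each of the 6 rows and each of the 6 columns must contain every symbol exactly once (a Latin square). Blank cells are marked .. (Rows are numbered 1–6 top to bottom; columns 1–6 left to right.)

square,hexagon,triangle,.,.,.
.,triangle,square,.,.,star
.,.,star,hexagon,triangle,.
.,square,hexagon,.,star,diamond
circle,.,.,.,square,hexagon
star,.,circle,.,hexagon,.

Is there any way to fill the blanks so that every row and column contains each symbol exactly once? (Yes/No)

Yes

No row or column among the givens repeats a symbol, and propagating forced cells runs into no contradiction.
One valid completion exists (for instance, square hexagon triangle star diamond circle / hexagon triangle square diamond circle star / diamond circle star hexagon triangle square / triangle square hexagon circle star diamond / circle star diamond triangle square hexagon / star diamond circle square hexagon triangle).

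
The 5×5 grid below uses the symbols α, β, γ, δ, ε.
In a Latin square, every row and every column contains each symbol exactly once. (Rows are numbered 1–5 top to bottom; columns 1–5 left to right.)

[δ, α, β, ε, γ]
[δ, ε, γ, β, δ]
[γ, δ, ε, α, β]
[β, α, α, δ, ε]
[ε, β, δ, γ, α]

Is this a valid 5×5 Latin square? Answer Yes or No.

No

Row 2 contains δ twice (at columns 1 and 5); row 4 is also not a permutation.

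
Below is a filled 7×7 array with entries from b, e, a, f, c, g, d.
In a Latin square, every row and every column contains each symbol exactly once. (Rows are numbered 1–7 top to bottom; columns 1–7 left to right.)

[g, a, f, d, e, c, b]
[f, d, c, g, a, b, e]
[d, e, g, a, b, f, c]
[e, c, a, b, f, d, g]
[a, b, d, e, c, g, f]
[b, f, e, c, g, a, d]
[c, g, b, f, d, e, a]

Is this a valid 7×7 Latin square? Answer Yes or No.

Yes

Each row is a permutation of the 7 symbols, and so is each column.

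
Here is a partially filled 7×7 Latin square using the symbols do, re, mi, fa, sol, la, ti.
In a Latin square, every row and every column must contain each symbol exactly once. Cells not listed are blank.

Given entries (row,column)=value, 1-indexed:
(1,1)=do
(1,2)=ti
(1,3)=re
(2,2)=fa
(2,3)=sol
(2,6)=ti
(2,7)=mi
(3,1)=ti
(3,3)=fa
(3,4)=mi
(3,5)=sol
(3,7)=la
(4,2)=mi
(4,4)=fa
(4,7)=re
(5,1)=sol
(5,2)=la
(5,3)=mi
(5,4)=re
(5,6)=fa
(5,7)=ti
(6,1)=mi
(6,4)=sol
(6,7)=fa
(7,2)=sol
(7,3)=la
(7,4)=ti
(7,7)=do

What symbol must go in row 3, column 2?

re

Row 1, column 4: row 1 has {do, re, ti} and column 4 has {re, mi, fa, sol, ti}, leaving only la.
Row 1, column 7: row 1 has {do, re, la, ti} and column 7 has {do, re, mi, fa, la, ti}, leaving only sol.
Row 1, column 6: row 1 has {do, re, sol, la, ti} and column 6 has {fa, ti}, leaving only mi.
Row 1, column 5: row 1 has {do, re, mi, sol, la, ti} and column 5 has {sol}, leaving only fa.
Row 2, column 4: row 2 has {mi, fa, sol, ti} and column 4 has {re, mi, fa, sol, la, ti}, leaving only do.
Row 4, column 1: row 4 has {re, mi, fa} and column 1 has {do, mi, sol, ti}, leaving only la.
Row 2, column 1: row 2 has {do, mi, fa, sol, ti} and column 1 has {do, mi, sol, la, ti}, leaving only re.
Row 2, column 5: row 2 has {do, re, mi, fa, sol, ti} and column 5 has {fa, sol}, leaving only la.
Row 5, column 5: row 5 has {re, mi, fa, sol, la, ti} and column 5 has {fa, sol, la}, leaving only do.
Row 4, column 5: row 4 has {re, mi, fa, la} and column 5 has {do, fa, sol, la}, leaving only ti.
Row 4, column 3: row 4 has {re, mi, fa, la, ti} and column 3 has {re, mi, fa, sol, la}, leaving only do.
Row 4, column 6: row 4 has {do, re, mi, fa, la, ti} and column 6 has {mi, fa, ti}, leaving only sol.
Row 6, column 3: row 6 has {mi, fa, sol} and column 3 has {do, re, mi, fa, sol, la}, leaving only ti.
Row 6, column 5: row 6 has {mi, fa, sol, ti} and column 5 has {do, fa, sol, la, ti}, leaving only re.
Row 6, column 2: row 6 has {re, mi, fa, sol, ti} and column 2 has {mi, fa, sol, la, ti}, leaving only do.
Row 3 already has {mi, fa, sol, la, ti} and column 2 already has {do, mi, fa, sol, la, ti}, so row 3, column 2 must be re.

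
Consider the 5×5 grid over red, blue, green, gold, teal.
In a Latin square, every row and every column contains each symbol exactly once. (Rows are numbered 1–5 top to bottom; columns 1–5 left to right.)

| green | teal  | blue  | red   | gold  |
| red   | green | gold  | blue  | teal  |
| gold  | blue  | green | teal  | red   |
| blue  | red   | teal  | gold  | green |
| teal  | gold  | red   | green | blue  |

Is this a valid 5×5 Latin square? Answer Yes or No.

Each row is a permutation of the 5 symbols, and so is each column.

Yes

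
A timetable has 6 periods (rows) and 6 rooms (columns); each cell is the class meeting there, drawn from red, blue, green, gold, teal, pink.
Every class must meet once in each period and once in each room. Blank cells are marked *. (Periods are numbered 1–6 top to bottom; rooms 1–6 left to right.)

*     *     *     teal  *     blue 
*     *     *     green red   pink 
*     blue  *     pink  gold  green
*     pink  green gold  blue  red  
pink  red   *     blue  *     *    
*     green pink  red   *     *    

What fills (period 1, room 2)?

Period 1 already has {blue, teal} and room 2 already has {red, blue, green, pink}, so period 1, room 2 must be gold.

gold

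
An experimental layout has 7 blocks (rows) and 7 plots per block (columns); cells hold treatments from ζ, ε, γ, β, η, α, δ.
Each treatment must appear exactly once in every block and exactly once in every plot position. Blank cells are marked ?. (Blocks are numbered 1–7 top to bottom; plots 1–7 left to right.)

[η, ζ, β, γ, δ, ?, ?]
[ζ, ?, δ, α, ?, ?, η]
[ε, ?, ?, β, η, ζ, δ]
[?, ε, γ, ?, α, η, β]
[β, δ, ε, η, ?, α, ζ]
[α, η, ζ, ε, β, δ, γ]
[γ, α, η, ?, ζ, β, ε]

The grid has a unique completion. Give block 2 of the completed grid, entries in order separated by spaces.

ζ β δ α ε γ η

Block 1, plot 6: block 1 has {ζ, γ, β, η, δ} and plot 6 has {ζ, β, η, α, δ}, leaving only ε.
Block 2, plot 6: block 2 has {ζ, η, α, δ} and plot 6 has {ζ, ε, β, η, α, δ}, leaving only γ.
Block 2, plot 2: block 2 has {ζ, γ, η, α, δ} and plot 2 has {ζ, ε, η, α, δ}, leaving only β.
Block 2, plot 5: block 2 has {ζ, γ, β, η, α, δ} and plot 5 has {ζ, β, η, α, δ}, leaving only ε.
So block 2 reads: ζ β δ α ε γ η.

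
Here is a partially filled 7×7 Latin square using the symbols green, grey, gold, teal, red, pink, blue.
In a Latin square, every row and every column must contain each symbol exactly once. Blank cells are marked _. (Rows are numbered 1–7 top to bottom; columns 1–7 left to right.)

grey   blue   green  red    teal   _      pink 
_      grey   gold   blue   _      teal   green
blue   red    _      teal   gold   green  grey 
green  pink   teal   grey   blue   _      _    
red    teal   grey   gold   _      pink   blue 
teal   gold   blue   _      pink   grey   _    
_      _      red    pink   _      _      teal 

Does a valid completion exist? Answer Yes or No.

Yes

No row or column among the givens repeats a symbol, and propagating forced cells runs into no contradiction.
One valid completion exists (for instance, grey blue green red teal gold pink / pink grey gold blue red teal green / blue red pink teal gold green grey / green pink teal grey blue red gold / red teal grey gold green pink blue / teal gold blue green pink grey red / gold green red pink grey blue teal).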